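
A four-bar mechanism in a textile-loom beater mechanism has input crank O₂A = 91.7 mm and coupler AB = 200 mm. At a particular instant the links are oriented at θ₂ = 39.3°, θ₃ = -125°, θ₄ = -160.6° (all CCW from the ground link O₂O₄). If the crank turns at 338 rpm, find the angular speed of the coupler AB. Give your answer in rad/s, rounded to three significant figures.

9.49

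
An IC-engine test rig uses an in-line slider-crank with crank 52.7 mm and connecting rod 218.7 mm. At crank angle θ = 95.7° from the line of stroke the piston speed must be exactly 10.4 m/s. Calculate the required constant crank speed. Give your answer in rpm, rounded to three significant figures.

For an in-line slider-crank, |v_piston| = rω|sinθ|·[1 + r cosθ/√(L² − r² sin²θ)].
With r = 0.0527 m, L = 0.2187 m, θ = 95.7°: the bracketed kinematic factor |dx/dθ| = 0.051147 m.
ω = v/|dx/dθ| = 10.4/0.051147 = 203.34 rad/s.
N = 60ω/(2π) = 1941.7 rpm.

1940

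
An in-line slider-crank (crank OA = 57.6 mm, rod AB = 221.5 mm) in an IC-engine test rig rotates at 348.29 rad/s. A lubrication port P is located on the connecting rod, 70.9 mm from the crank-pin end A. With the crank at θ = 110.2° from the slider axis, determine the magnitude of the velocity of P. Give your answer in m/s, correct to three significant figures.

ω = 348.3 rad/s.  Crank-pin speed |V_A| = rω = 20.062 m/s, perpendicular to OA.
Rod angle: sinφ = −(r/L) sinθ ⇒ φ = -14.126°; ω_rod = −rω cosθ/√(L²−r²sin²θ) = +32.249 rad/s.
V_P = V_A + ω_rod × AP, with AP = 0.0709 m along the rod.
Components: V_Px = −rω sinθ − a·ω_rod·sinφ = -18.27 m/s;  V_Py = rω cosθ + a·ω_rod·cosφ = -4.7099 m/s.
|V_P| = √(V_Px² + V_Py²) = 18.867 m/s.

18.9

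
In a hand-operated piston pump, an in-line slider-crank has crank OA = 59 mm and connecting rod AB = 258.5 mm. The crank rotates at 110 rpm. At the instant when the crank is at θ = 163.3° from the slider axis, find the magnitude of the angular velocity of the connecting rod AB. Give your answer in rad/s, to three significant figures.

ω = 11.52 rad/s (converted from 110 rpm).
The rod makes angle φ with the slider axis where L sinφ = r sinθ; differentiating, L cosφ·φ̇ = r ω cosθ.
L cosφ = √(L² − r² sin²θ) = 0.25794 m.
|ω_rod| = r ω |cosθ| / √(L² − r² sin²θ) = 0.059·11.52·0.95782/0.25794 = 2.5237 rad/s.

2.52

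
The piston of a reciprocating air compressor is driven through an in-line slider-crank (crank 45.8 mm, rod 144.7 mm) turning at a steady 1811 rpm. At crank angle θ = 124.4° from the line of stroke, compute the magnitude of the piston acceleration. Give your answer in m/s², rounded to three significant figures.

1110

ω = 2π·1811/60 = 189.6 rad/s
x(θ) = r cosθ + √(L² − r² sin²θ); with ω constant, a = ω²·d²x/dθ².
d²x/dθ² = −r cosθ − r²(cos2θ)/√u − r⁴ sin²2θ/(4u^{3/2}),  u = L² − r² sin²θ = 0.01951 m².
Substituting r = 0.0458 m, L = 0.1447 m, θ = 124.4°: d²x/dθ² = +0.030955 m.
a = ω²·d²x/dθ² = (189.6)²·(+0.030955) = +1113.3 m/s²;  |a| = 1113.3 m/s².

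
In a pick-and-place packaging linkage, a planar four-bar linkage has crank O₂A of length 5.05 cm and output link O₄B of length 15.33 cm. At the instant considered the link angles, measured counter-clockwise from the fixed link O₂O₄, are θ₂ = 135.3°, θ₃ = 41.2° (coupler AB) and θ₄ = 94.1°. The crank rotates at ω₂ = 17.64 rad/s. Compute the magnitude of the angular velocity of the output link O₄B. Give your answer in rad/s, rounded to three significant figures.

ω₂ = 17.64 rad/s
Differentiating the loop-closure r₂e^{iθ₂}+r₃e^{iθ₃}=r₁+r₄e^{iθ₄} gives r₂ω₂e^{iθ₂}+r₃ω₃e^{iθ₃}=r₄ω₄e^{iθ₄}.
Eliminating the other unknown: ω₄ = r₂ω₂ sin(θ₂−θ₃) / [r₄ sin(θ₄−θ₃)].
Numerator sine = +0.99744; denominator sine = +0.79758.
Result = 0.0505·17.64·(+0.99744) / (0.1533·(+0.79758)) = +7.2671 rad/s; magnitude 7.2671 rad/s.

7.27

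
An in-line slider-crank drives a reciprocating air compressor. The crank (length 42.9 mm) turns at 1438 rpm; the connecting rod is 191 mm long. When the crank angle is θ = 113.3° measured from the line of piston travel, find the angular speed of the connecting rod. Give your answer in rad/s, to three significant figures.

ω = 150.6 rad/s (converted from 1438 rpm).
The rod makes angle φ with the slider axis where L sinφ = r sinθ; differentiating, L cosφ·φ̇ = r ω cosθ.
L cosφ = √(L² − r² sin²θ) = 0.18689 m.
|ω_rod| = r ω |cosθ| / √(L² − r² sin²θ) = 0.0429·150.6·0.39555/0.18689 = 13.673 rad/s.

13.7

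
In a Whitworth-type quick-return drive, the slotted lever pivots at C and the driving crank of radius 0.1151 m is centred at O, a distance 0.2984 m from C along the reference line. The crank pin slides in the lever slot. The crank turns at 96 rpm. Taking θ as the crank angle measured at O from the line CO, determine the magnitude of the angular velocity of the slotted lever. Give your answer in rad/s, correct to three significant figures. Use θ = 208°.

4.12

ω = 10.05 rad/s (from 96 rpm).
Crank pin A relative to C: A = (d + r cosθ, r sinθ); lever angle φ = atan2(r sinθ, d + r cosθ).
Differentiating tanφ: φ̇ = rω(d cosθ + r)/(d² + r² + 2dr cosθ).
d² + r² + 2dr cosθ = |CA|² = 0.0416394 m²;  d cosθ + r = -0.14837 m.
|ω_lever| = |0.1151·10.05·-0.14837| / 0.0416394 = 4.1231 rad/s.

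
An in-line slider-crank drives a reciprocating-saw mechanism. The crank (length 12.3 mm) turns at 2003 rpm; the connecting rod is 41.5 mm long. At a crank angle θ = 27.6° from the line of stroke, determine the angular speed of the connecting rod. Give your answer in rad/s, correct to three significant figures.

55.6

ω = 209.8 rad/s (converted from 2003 rpm).
The rod makes angle φ with the slider axis where L sinφ = r sinθ; differentiating, L cosφ·φ̇ = r ω cosθ.
L cosφ = √(L² − r² sin²θ) = 0.041107 m.
|ω_rod| = r ω |cosθ| / √(L² − r² sin²θ) = 0.0123·209.8·0.88620/0.041107 = 55.62 rad/s.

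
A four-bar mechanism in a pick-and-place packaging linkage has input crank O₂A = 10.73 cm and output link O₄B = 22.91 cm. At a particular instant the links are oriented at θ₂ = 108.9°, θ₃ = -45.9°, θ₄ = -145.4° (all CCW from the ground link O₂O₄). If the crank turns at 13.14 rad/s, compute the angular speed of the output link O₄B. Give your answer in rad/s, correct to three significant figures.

ω₂ = 13.14 rad/s
Differentiating the loop-closure r₂e^{iθ₂}+r₃e^{iθ₃}=r₁+r₄e^{iθ₄} gives r₂ω₂e^{iθ₂}+r₃ω₃e^{iθ₃}=r₄ω₄e^{iθ₄}.
Eliminating the other unknown: ω₄ = r₂ω₂ sin(θ₂−θ₃) / [r₄ sin(θ₄−θ₃)].
Numerator sine = +0.42578; denominator sine = -0.98629.
Result = 0.1073·13.14·(+0.42578) / (0.2291·(-0.98629)) = -2.6568 rad/s; magnitude 2.6568 rad/s.

2.66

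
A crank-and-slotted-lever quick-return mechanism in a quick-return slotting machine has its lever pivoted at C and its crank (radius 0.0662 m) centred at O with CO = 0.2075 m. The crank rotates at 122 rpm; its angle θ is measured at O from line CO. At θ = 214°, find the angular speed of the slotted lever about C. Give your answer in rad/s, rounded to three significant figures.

3.63

ω = 12.78 rad/s (from 122 rpm).
Crank pin A relative to C: A = (d + r cosθ, r sinθ); lever angle φ = atan2(r sinθ, d + r cosθ).
Differentiating tanφ: φ̇ = rω(d cosθ + r)/(d² + r² + 2dr cosθ).
d² + r² + 2dr cosθ = |CA|² = 0.0246625 m²;  d cosθ + r = -0.10583 m.
|ω_lever| = |0.0662·12.78·-0.10583| / 0.0246625 = 3.6291 rad/s.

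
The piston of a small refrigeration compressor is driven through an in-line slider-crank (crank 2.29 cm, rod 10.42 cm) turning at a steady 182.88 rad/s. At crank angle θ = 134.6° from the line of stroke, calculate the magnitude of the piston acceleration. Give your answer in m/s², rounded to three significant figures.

ω = 182.9 rad/s
x(θ) = r cosθ + √(L² − r² sin²θ); with ω constant, a = ω²·d²x/dθ².
d²x/dθ² = −r cosθ − r²(cos2θ)/√u − r⁴ sin²2θ/(4u^{3/2}),  u = L² − r² sin²θ = 0.0105918 m².
Substituting r = 0.0229 m, L = 0.1042 m, θ = 134.6°: d²x/dθ² = +0.016087 m.
a = ω²·d²x/dθ² = (182.9)²·(+0.016087) = +538.04 m/s²;  |a| = 538.04 m/s².

538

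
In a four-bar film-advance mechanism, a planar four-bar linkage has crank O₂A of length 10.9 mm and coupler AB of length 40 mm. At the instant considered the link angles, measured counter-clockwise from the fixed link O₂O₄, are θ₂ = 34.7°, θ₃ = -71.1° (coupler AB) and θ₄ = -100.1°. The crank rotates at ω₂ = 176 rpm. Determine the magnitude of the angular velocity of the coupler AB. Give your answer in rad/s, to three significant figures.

ω₂ = 18.43 rad/s (from 176 rpm).
Differentiating the loop-closure r₂e^{iθ₂}+r₃e^{iθ₃}=r₁+r₄e^{iθ₄} gives r₂ω₂e^{iθ₂}+r₃ω₃e^{iθ₃}=r₄ω₄e^{iθ₄}.
Eliminating the other unknown: ω₃ = r₂ω₂ sin(θ₄−θ₂) / [r₃ sin(θ₃−θ₄)].
Numerator sine = -0.70957; denominator sine = +0.48481.
Result = 0.0109·18.43·(-0.70957) / (0.04·(+0.48481)) = -7.3508 rad/s; magnitude 7.3508 rad/s.

7.35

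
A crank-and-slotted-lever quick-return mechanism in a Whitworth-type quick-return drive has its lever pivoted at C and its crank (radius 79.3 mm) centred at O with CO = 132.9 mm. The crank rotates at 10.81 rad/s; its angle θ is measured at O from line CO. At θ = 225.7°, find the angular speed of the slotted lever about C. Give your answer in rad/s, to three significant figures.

ω = 10.81 rad/s
Crank pin A relative to C: A = (d + r cosθ, r sinθ); lever angle φ = atan2(r sinθ, d + r cosθ).
Differentiating tanφ: φ̇ = rω(d cosθ + r)/(d² + r² + 2dr cosθ).
d² + r² + 2dr cosθ = |CA|² = 0.00922974 m²;  d cosθ + r = -0.013519 m.
|ω_lever| = |0.0793·10.81·-0.013519| / 0.00922974 = 1.2556 rad/s.

1.26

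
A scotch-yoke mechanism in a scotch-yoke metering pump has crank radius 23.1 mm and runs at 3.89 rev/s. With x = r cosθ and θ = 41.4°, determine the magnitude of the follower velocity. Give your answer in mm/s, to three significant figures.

373

ω = 24.44 rad/s (from 3.89 rev/s).
x = r cosθ ⇒ ẋ = −rω sinθ.
|v| = rω|sinθ| = 0.0231·24.44·|sin 41.4°| = 0.37338 m/s = 373.38 mm/s.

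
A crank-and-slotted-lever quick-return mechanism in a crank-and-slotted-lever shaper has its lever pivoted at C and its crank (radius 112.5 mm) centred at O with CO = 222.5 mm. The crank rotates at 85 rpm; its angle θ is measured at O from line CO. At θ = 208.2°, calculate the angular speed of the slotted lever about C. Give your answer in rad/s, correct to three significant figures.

ω = 8.901 rad/s (from 85 rpm).
Crank pin A relative to C: A = (d + r cosθ, r sinθ); lever angle φ = atan2(r sinθ, d + r cosθ).
Differentiating tanφ: φ̇ = rω(d cosθ + r)/(d² + r² + 2dr cosθ).
d² + r² + 2dr cosθ = |CA|² = 0.0180422 m²;  d cosθ + r = -0.08359 m.
|ω_lever| = |0.1125·8.901·-0.08359| / 0.0180422 = 4.6394 rad/s.

4.64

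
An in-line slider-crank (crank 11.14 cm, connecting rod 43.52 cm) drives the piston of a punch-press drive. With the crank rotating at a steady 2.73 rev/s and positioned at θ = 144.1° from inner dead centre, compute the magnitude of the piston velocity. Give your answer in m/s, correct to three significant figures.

ω = 2π·2.73 = 17.15 rad/s
For an in-line slider-crank, x = r cosθ + √(L² − r² sin²θ), so v = −rω sinθ·[1 + r cosθ/√(L² − r² sin²θ)].
With r = 0.1114 m, L = 0.4352 m, θ = 144.1°: √(L² − r² sin²θ) = 0.43027 m.
v = −0.1114·17.15·0.58637·[1 + 0.1114·-0.81004/0.43027] = -0.88548 m/s.
|v| = 0.88548 m/s.

0.885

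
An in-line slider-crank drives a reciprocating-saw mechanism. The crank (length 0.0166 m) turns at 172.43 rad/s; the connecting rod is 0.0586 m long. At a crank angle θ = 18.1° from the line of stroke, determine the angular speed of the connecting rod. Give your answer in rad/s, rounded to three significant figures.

46.6

ω = 172.4 rad/s
The rod makes angle φ with the slider axis where L sinφ = r sinθ; differentiating, L cosφ·φ̇ = r ω cosθ.
L cosφ = √(L² − r² sin²θ) = 0.058373 m.
|ω_rod| = r ω |cosθ| / √(L² − r² sin²θ) = 0.0166·172.4·0.95052/0.058373 = 46.609 rad/s.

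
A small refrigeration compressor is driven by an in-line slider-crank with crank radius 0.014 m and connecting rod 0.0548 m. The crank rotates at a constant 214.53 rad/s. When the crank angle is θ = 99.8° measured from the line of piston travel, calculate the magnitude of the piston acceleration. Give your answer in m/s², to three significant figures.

270

ω = 214.5 rad/s
x(θ) = r cosθ + √(L² − r² sin²θ); with ω constant, a = ω²·d²x/dθ².
d²x/dθ² = −r cosθ − r²(cos2θ)/√u − r⁴ sin²2θ/(4u^{3/2}),  u = L² − r² sin²θ = 0.00281272 m².
Substituting r = 0.014 m, L = 0.0548 m, θ = 99.8°: d²x/dθ² = +0.0058572 m.
a = ω²·d²x/dθ² = (214.5)²·(+0.0058572) = +269.57 m/s²;  |a| = 269.57 m/s².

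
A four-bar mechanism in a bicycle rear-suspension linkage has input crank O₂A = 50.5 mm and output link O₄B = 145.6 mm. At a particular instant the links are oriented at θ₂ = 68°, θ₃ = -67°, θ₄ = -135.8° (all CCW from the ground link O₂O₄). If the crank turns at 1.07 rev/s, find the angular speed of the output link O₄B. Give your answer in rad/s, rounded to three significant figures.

1.77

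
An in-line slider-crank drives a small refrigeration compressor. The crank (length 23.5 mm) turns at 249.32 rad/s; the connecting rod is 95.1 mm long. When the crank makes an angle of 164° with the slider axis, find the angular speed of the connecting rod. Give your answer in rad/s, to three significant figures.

59.4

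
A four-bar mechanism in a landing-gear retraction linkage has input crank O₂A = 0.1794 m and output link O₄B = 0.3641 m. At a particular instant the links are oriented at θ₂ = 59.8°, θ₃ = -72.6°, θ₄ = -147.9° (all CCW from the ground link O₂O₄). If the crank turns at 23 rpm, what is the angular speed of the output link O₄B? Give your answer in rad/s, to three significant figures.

0.906

ω₂ = 2.409 rad/s (from 23 rpm).
Differentiating the loop-closure r₂e^{iθ₂}+r₃e^{iθ₃}=r₁+r₄e^{iθ₄} gives r₂ω₂e^{iθ₂}+r₃ω₃e^{iθ₃}=r₄ω₄e^{iθ₄}.
Eliminating the other unknown: ω₄ = r₂ω₂ sin(θ₂−θ₃) / [r₄ sin(θ₄−θ₃)].
Numerator sine = +0.73846; denominator sine = -0.96727.
Result = 0.1794·2.409·(+0.73846) / (0.3641·(-0.96727)) = -0.90602 rad/s; magnitude 0.90602 rad/s.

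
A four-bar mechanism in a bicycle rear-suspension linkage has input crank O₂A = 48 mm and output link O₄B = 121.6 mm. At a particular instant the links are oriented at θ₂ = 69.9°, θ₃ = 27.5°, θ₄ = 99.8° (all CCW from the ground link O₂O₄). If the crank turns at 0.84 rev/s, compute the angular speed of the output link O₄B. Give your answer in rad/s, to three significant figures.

1.47

ω₂ = 5.278 rad/s (from 0.84 rev/s).
Differentiating the loop-closure r₂e^{iθ₂}+r₃e^{iθ₃}=r₁+r₄e^{iθ₄} gives r₂ω₂e^{iθ₂}+r₃ω₃e^{iθ₃}=r₄ω₄e^{iθ₄}.
Eliminating the other unknown: ω₄ = r₂ω₂ sin(θ₂−θ₃) / [r₄ sin(θ₄−θ₃)].
Numerator sine = +0.67430; denominator sine = +0.95266.
Result = 0.048·5.278·(+0.67430) / (0.1216·(+0.95266)) = +1.4746 rad/s; magnitude 1.4746 rad/s.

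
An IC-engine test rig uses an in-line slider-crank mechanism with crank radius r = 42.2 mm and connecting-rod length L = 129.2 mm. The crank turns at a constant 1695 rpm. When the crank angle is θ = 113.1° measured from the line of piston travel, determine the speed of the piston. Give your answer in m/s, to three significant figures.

5.96

ω = 2π·1695/60 = 177.5 rad/s
For an in-line slider-crank, x = r cosθ + √(L² − r² sin²θ), so v = −rω sinθ·[1 + r cosθ/√(L² − r² sin²θ)].
With r = 0.0422 m, L = 0.1292 m, θ = 113.1°: √(L² − r² sin²θ) = 0.12323 m.
v = −0.0422·177.5·0.91982·[1 + 0.0422·-0.39234/0.12323] = -5.9642 m/s.
|v| = 5.9642 m/s.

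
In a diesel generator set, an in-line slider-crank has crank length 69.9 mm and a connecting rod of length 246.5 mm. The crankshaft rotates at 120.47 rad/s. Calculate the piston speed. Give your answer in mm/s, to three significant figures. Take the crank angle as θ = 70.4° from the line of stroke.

8720

ω = 120.5 rad/s
For an in-line slider-crank, x = r cosθ + √(L² − r² sin²θ), so v = −rω sinθ·[1 + r cosθ/√(L² − r² sin²θ)].
With r = 0.0699 m, L = 0.2465 m, θ = 70.4°: √(L² − r² sin²θ) = 0.23754 m.
v = −0.0699·120.5·0.94206·[1 + 0.0699·0.33545/0.23754] = -8.716 m/s.
|v| = 8.716 m/s = 8716 mm/s.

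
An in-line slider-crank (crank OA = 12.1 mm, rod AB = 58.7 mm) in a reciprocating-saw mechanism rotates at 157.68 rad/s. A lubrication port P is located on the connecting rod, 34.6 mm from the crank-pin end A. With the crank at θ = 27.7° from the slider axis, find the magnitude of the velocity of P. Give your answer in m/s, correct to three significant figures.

ω = 157.7 rad/s.  Crank-pin speed |V_A| = rω = 1.9079 m/s, perpendicular to OA.
Rod angle: sinφ = −(r/L) sinθ ⇒ φ = -5.498°; ω_rod = −rω cosθ/√(L²−r²sin²θ) = -28.911 rad/s.
V_P = V_A + ω_rod × AP, with AP = 0.0346 m along the rod.
Components: V_Px = −rω sinθ − a·ω_rod·sinφ = -0.98274 m/s;  V_Py = rω cosθ + a·ω_rod·cosφ = +0.69355 m/s.
|V_P| = √(V_Px² + V_Py²) = 1.2028 m/s.

1.20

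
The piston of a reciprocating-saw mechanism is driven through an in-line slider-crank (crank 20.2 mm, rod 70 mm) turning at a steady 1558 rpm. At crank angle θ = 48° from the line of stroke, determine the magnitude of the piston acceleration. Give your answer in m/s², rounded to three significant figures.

347

ω = 2π·1558/60 = 163.2 rad/s
x(θ) = r cosθ + √(L² − r² sin²θ); with ω constant, a = ω²·d²x/dθ².
d²x/dθ² = −r cosθ − r²(cos2θ)/√u − r⁴ sin²2θ/(4u^{3/2}),  u = L² − r² sin²θ = 0.00467465 m².
Substituting r = 0.0202 m, L = 0.07 m, θ = 48°: d²x/dθ² = -0.013021 m.
a = ω²·d²x/dθ² = (163.2)²·(-0.013021) = -346.62 m/s²;  |a| = 346.62 m/s².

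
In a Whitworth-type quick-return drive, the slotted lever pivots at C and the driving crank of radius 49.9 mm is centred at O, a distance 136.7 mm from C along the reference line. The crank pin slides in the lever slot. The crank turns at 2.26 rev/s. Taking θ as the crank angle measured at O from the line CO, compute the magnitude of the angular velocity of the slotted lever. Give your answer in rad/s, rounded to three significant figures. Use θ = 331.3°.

ω = 14.2 rad/s (from 2.26 rev/s).
Crank pin A relative to C: A = (d + r cosθ, r sinθ); lever angle φ = atan2(r sinθ, d + r cosθ).
Differentiating tanφ: φ̇ = rω(d cosθ + r)/(d² + r² + 2dr cosθ).
d² + r² + 2dr cosθ = |CA|² = 0.0331435 m²;  d cosθ + r = +0.16981 m.
|ω_lever| = |0.0499·14.2·+0.16981| / 0.0331435 = 3.6303 rad/s.

3.63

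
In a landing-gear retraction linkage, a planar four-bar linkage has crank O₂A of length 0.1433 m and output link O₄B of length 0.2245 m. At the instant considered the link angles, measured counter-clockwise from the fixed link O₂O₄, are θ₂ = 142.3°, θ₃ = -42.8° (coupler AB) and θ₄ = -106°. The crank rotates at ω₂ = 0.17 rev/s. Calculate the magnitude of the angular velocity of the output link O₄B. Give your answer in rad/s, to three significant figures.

ω₂ = 1.068 rad/s (from 0.17 rev/s).
Differentiating the loop-closure r₂e^{iθ₂}+r₃e^{iθ₃}=r₁+r₄e^{iθ₄} gives r₂ω₂e^{iθ₂}+r₃ω₃e^{iθ₃}=r₄ω₄e^{iθ₄}.
Eliminating the other unknown: ω₄ = r₂ω₂ sin(θ₂−θ₃) / [r₄ sin(θ₄−θ₃)].
Numerator sine = -0.08889; denominator sine = -0.89259.
Result = 0.1433·1.068·(-0.08889) / (0.2245·(-0.89259)) = +0.067902 rad/s; magnitude 0.067902 rad/s.

0.0679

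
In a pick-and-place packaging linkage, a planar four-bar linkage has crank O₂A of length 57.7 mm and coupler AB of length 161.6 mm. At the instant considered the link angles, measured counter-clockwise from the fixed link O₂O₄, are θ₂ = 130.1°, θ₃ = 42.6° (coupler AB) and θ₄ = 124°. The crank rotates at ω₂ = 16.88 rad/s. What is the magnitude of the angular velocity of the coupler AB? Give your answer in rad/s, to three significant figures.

0.648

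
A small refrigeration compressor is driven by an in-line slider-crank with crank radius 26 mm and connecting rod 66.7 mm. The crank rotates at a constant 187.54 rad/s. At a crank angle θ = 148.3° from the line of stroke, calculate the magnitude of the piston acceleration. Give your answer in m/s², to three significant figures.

603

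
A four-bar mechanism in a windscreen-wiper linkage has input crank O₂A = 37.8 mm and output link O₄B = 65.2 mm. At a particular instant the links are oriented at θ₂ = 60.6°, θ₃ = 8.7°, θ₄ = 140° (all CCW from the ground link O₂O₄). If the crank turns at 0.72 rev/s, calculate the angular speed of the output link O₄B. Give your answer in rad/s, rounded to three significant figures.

ω₂ = 4.524 rad/s (from 0.72 rev/s).
Differentiating the loop-closure r₂e^{iθ₂}+r₃e^{iθ₃}=r₁+r₄e^{iθ₄} gives r₂ω₂e^{iθ₂}+r₃ω₃e^{iθ₃}=r₄ω₄e^{iθ₄}.
Eliminating the other unknown: ω₄ = r₂ω₂ sin(θ₂−θ₃) / [r₄ sin(θ₄−θ₃)].
Numerator sine = +0.78694; denominator sine = +0.75126.
Result = 0.0378·4.524·(+0.78694) / (0.0652·(+0.75126)) = +2.7473 rad/s; magnitude 2.7473 rad/s.

2.75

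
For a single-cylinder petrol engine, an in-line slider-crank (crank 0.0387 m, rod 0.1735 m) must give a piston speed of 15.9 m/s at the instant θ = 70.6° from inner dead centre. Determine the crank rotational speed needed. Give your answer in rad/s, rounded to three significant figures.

405

For an in-line slider-crank, |v_piston| = rω|sinθ|·[1 + r cosθ/√(L² − r² sin²θ)].
With r = 0.0387 m, L = 0.1735 m, θ = 70.6°: the bracketed kinematic factor |dx/dθ| = 0.039269 m.
ω = v/|dx/dθ| = 15.9/0.039269 = 404.9 rad/s.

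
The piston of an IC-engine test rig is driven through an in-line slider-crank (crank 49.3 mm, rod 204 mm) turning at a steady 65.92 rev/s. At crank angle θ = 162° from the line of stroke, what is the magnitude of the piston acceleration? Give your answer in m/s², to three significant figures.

ω = 2π·65.9 = 414.2 rad/s
x(θ) = r cosθ + √(L² − r² sin²θ); with ω constant, a = ω²·d²x/dθ².
d²x/dθ² = −r cosθ − r²(cos2θ)/√u − r⁴ sin²2θ/(4u^{3/2}),  u = L² − r² sin²θ = 0.0413839 m².
Substituting r = 0.0493 m, L = 0.204 m, θ = 162°: d²x/dθ² = +0.037161 m.
a = ω²·d²x/dθ² = (414.2)²·(+0.037161) = +6375 m/s²;  |a| = 6375 m/s².

6370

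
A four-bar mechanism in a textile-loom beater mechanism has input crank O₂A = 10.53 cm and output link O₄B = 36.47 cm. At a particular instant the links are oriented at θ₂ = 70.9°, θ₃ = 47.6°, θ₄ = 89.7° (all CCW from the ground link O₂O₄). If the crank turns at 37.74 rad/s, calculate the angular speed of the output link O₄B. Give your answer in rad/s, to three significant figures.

6.43

ω₂ = 37.74 rad/s
Differentiating the loop-closure r₂e^{iθ₂}+r₃e^{iθ₃}=r₁+r₄e^{iθ₄} gives r₂ω₂e^{iθ₂}+r₃ω₃e^{iθ₃}=r₄ω₄e^{iθ₄}.
Eliminating the other unknown: ω₄ = r₂ω₂ sin(θ₂−θ₃) / [r₄ sin(θ₄−θ₃)].
Numerator sine = +0.39555; denominator sine = +0.67043.
Result = 0.1053·37.74·(+0.39555) / (0.3647·(+0.67043)) = +6.4289 rad/s; magnitude 6.4289 rad/s.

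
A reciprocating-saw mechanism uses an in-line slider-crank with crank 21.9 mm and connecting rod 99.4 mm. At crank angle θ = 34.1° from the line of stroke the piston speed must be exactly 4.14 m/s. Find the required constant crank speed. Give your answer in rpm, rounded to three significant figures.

2720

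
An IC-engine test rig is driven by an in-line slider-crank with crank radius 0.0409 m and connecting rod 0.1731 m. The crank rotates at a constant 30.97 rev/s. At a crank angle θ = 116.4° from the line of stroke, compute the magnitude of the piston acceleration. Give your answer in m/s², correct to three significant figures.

911

ω = 2π·31 = 194.6 rad/s
x(θ) = r cosθ + √(L² − r² sin²θ); with ω constant, a = ω²·d²x/dθ².
d²x/dθ² = −r cosθ − r²(cos2θ)/√u − r⁴ sin²2θ/(4u^{3/2}),  u = L² − r² sin²θ = 0.0286215 m².
Substituting r = 0.0409 m, L = 0.1731 m, θ = 116.4°: d²x/dθ² = +0.024072 m.
a = ω²·d²x/dθ² = (194.6)²·(+0.024072) = +911.5 m/s²;  |a| = 911.5 m/s².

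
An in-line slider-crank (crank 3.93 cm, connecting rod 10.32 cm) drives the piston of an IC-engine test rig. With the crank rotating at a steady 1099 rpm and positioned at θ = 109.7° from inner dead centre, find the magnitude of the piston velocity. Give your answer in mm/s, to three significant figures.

ω = 2π·1099/60 = 115.1 rad/s
For an in-line slider-crank, x = r cosθ + √(L² − r² sin²θ), so v = −rω sinθ·[1 + r cosθ/√(L² − r² sin²θ)].
With r = 0.0393 m, L = 0.1032 m, θ = 109.7°: √(L² − r² sin²θ) = 0.096339 m.
v = −0.0393·115.1·0.94147·[1 + 0.0393·-0.33710/0.096339] = -3.6726 m/s.
|v| = 3.6726 m/s = 3672.6 mm/s.

3670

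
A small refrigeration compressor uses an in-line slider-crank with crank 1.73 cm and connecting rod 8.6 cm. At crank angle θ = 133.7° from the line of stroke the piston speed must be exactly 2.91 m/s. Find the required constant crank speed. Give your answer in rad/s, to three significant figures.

For an in-line slider-crank, |v_piston| = rω|sinθ|·[1 + r cosθ/√(L² − r² sin²θ)].
With r = 0.0173 m, L = 0.086 m, θ = 133.7°: the bracketed kinematic factor |dx/dθ| = 0.01075 m.
ω = v/|dx/dθ| = 2.91/0.01075 = 270.69 rad/s.

271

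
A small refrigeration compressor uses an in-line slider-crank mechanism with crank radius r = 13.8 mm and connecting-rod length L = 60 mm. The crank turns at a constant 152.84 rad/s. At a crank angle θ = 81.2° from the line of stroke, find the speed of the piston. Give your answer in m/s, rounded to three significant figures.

2.16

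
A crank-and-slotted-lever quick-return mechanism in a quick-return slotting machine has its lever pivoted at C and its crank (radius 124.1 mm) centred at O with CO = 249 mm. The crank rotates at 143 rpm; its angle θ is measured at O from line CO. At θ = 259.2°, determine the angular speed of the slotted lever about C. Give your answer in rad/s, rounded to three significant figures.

ω = 14.97 rad/s (from 143 rpm).
Crank pin A relative to C: A = (d + r cosθ, r sinθ); lever angle φ = atan2(r sinθ, d + r cosθ).
Differentiating tanφ: φ̇ = rω(d cosθ + r)/(d² + r² + 2dr cosθ).
d² + r² + 2dr cosθ = |CA|² = 0.0658213 m²;  d cosθ + r = +0.077442 m.
|ω_lever| = |0.1241·14.97·+0.077442| / 0.0658213 = 2.1865 rad/s.

2.19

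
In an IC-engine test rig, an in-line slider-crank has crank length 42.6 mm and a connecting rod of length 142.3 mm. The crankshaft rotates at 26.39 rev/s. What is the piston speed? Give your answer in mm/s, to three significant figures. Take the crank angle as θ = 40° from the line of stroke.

ω = 2π·26.4 = 165.8 rad/s
For an in-line slider-crank, x = r cosθ + √(L² − r² sin²θ), so v = −rω sinθ·[1 + r cosθ/√(L² − r² sin²θ)].
With r = 0.0426 m, L = 0.1423 m, θ = 40°: √(L² − r² sin²θ) = 0.13964 m.
v = −0.0426·165.8·0.64279·[1 + 0.0426·0.76604/0.13964] = -5.6015 m/s.
|v| = 5.6015 m/s = 5601.5 mm/s.

5600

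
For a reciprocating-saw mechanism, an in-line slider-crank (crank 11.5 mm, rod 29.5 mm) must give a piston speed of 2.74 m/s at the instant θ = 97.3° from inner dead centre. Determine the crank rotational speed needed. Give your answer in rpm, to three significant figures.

For an in-line slider-crank, |v_piston| = rω|sinθ|·[1 + r cosθ/√(L² − r² sin²θ)].
With r = 0.0115 m, L = 0.0295 m, θ = 97.3°: the bracketed kinematic factor |dx/dθ| = 0.010794 m.
ω = v/|dx/dθ| = 2.74/0.010794 = 253.84 rad/s.
N = 60ω/(2π) = 2424 rpm.

2420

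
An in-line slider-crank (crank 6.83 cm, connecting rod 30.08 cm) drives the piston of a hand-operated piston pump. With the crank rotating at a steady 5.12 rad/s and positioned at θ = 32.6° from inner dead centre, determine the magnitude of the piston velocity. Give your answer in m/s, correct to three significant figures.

ω = 5.12 rad/s
For an in-line slider-crank, x = r cosθ + √(L² − r² sin²θ), so v = −rω sinθ·[1 + r cosθ/√(L² − r² sin²θ)].
With r = 0.0683 m, L = 0.3008 m, θ = 32.6°: √(L² − r² sin²θ) = 0.29854 m.
v = −0.0683·5.12·0.53877·[1 + 0.0683·0.84245/0.29854] = -0.22472 m/s.
|v| = 0.22472 m/s.

0.225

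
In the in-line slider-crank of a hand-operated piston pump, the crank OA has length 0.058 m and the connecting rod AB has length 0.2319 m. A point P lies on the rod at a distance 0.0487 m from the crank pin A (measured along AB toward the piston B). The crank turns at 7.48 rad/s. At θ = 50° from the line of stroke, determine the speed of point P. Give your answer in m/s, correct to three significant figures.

0.408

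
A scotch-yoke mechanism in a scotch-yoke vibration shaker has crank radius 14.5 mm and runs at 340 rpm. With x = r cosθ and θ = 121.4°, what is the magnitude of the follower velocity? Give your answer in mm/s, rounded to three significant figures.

441

ω = 35.6 rad/s (from 340 rpm).
x = r cosθ ⇒ ẋ = −rω sinθ.
|v| = rω|sinθ| = 0.0145·35.6·|sin 121.4°| = 0.44066 m/s = 440.66 mm/s.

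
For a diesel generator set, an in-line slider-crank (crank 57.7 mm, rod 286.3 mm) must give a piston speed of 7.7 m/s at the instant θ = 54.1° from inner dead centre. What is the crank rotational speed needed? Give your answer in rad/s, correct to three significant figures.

147

For an in-line slider-crank, |v_piston| = rω|sinθ|·[1 + r cosθ/√(L² − r² sin²θ)].
With r = 0.0577 m, L = 0.2863 m, θ = 54.1°: the bracketed kinematic factor |dx/dθ| = 0.052338 m.
ω = v/|dx/dθ| = 7.7/0.052338 = 147.12 rad/s.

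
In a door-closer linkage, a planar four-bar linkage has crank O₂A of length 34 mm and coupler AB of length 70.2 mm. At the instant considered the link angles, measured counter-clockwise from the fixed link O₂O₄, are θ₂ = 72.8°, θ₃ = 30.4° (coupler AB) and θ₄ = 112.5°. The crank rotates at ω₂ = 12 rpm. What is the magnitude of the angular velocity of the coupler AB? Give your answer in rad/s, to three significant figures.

0.392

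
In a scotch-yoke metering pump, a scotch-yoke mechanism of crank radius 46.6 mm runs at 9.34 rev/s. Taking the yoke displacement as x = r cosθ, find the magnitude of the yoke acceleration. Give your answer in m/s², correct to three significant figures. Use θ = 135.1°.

114

ω = 58.68 rad/s (from 9.34 rev/s).
x = r cosθ ⇒ ẍ = −rω² cosθ (ω constant).
|a| = rω²|cosθ| = 0.0466·(58.68)²·|cos 135.1°| = 113.68 m/s².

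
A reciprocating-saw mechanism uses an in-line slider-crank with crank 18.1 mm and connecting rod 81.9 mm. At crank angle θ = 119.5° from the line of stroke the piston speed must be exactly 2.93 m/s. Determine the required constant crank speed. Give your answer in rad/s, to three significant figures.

For an in-line slider-crank, |v_piston| = rω|sinθ|·[1 + r cosθ/√(L² − r² sin²θ)].
With r = 0.0181 m, L = 0.0819 m, θ = 119.5°: the bracketed kinematic factor |dx/dθ| = 0.014006 m.
ω = v/|dx/dθ| = 2.93/0.014006 = 209.19 rad/s.

209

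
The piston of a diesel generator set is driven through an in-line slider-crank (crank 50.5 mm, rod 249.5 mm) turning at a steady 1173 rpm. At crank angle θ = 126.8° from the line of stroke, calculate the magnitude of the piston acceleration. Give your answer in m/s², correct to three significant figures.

499

ω = 2π·1173/60 = 122.8 rad/s
x(θ) = r cosθ + √(L² − r² sin²θ); with ω constant, a = ω²·d²x/dθ².
d²x/dθ² = −r cosθ − r²(cos2θ)/√u − r⁴ sin²2θ/(4u^{3/2}),  u = L² − r² sin²θ = 0.0606151 m².
Substituting r = 0.0505 m, L = 0.2495 m, θ = 126.8°: d²x/dθ² = +0.033075 m.
a = ω²·d²x/dθ² = (122.8)²·(+0.033075) = +499.06 m/s²;  |a| = 499.06 m/s².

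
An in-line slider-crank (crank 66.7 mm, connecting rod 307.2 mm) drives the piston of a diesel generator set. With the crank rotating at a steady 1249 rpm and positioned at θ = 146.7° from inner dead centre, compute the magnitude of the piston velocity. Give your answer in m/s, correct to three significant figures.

ω = 2π·1249/60 = 130.8 rad/s
For an in-line slider-crank, x = r cosθ + √(L² − r² sin²θ), so v = −rω sinθ·[1 + r cosθ/√(L² − r² sin²θ)].
With r = 0.0667 m, L = 0.3072 m, θ = 146.7°: √(L² − r² sin²θ) = 0.30501 m.
v = −0.0667·130.8·0.54902·[1 + 0.0667·-0.83581/0.30501] = -3.9142 m/s.
|v| = 3.9142 m/s.

3.91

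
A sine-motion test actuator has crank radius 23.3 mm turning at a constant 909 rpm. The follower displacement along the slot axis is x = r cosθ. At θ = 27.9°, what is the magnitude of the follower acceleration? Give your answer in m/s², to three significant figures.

187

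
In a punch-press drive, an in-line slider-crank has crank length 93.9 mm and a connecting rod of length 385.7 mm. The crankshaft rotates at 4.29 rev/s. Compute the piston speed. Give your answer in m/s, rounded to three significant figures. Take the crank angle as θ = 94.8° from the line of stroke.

ω = 2π·4.29 = 26.95 rad/s
For an in-line slider-crank, x = r cosθ + √(L² − r² sin²θ), so v = −rω sinθ·[1 + r cosθ/√(L² − r² sin²θ)].
With r = 0.0939 m, L = 0.3857 m, θ = 94.8°: √(L² − r² sin²θ) = 0.37418 m.
v = −0.0939·26.95·0.99649·[1 + 0.0939·-0.08368/0.37418] = -2.4692 m/s.
|v| = 2.4692 m/s.

2.47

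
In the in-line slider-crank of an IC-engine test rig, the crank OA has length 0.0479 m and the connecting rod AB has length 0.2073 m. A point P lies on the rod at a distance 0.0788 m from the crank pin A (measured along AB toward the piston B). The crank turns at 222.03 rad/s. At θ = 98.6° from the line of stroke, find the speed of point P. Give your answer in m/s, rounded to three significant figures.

10.4

ω = 222 rad/s.  Crank-pin speed |V_A| = rω = 10.635 m/s, perpendicular to OA.
Rod angle: sinφ = −(r/L) sinθ ⇒ φ = -13.207°; ω_rod = −rω cosθ/√(L²−r²sin²θ) = +7.8801 rad/s.
V_P = V_A + ω_rod × AP, with AP = 0.0788 m along the rod.
Components: V_Px = −rω sinθ − a·ω_rod·sinφ = -10.374 m/s;  V_Py = rω cosθ + a·ω_rod·cosφ = -0.98581 m/s.
|V_P| = √(V_Px² + V_Py²) = 10.421 m/s.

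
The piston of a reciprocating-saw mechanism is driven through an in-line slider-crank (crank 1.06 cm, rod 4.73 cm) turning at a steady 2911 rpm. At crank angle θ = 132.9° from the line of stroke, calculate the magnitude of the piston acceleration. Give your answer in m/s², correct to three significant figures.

684

ω = 2π·2911/60 = 304.8 rad/s
x(θ) = r cosθ + √(L² − r² sin²θ); with ω constant, a = ω²·d²x/dθ².
d²x/dθ² = −r cosθ − r²(cos2θ)/√u − r⁴ sin²2θ/(4u^{3/2}),  u = L² − r² sin²θ = 0.002177 m².
Substituting r = 0.0106 m, L = 0.0473 m, θ = 132.9°: d²x/dθ² = +0.0073611 m.
a = ω²·d²x/dθ² = (304.8)²·(+0.0073611) = +684.04 m/s²;  |a| = 684.04 m/s².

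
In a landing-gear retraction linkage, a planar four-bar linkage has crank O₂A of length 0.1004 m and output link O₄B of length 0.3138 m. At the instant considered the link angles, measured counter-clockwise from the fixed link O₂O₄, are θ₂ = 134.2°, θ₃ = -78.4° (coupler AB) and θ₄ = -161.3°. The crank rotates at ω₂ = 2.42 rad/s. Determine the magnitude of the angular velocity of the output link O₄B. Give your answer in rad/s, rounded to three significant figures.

0.420

ω₂ = 2.42 rad/s
Differentiating the loop-closure r₂e^{iθ₂}+r₃e^{iθ₃}=r₁+r₄e^{iθ₄} gives r₂ω₂e^{iθ₂}+r₃ω₃e^{iθ₃}=r₄ω₄e^{iθ₄}.
Eliminating the other unknown: ω₄ = r₂ω₂ sin(θ₂−θ₃) / [r₄ sin(θ₄−θ₃)].
Numerator sine = -0.53877; denominator sine = -0.99233.
Result = 0.1004·2.42·(-0.53877) / (0.3138·(-0.99233)) = +0.42038 rad/s; magnitude 0.42038 rad/s.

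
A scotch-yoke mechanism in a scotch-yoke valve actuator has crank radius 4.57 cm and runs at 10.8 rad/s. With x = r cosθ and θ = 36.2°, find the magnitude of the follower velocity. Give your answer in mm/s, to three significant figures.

ω = 10.8 rad/s
x = r cosθ ⇒ ẋ = −rω sinθ.
|v| = rω|sinθ| = 0.0457·10.8·|sin 36.2°| = 0.2915 m/s = 291.5 mm/s.

291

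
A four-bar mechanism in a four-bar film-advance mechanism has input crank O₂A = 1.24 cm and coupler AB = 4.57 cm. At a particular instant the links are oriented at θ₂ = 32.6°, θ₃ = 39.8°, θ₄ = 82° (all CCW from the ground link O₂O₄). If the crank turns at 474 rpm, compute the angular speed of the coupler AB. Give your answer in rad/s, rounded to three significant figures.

15.2

ω₂ = 49.64 rad/s (from 474 rpm).
Differentiating the loop-closure r₂e^{iθ₂}+r₃e^{iθ₃}=r₁+r₄e^{iθ₄} gives r₂ω₂e^{iθ₂}+r₃ω₃e^{iθ₃}=r₄ω₄e^{iθ₄}.
Eliminating the other unknown: ω₃ = r₂ω₂ sin(θ₄−θ₂) / [r₃ sin(θ₃−θ₄)].
Numerator sine = +0.75927; denominator sine = -0.67172.
Result = 0.0124·49.64·(+0.75927) / (0.0457·(-0.67172)) = -15.224 rad/s; magnitude 15.224 rad/s.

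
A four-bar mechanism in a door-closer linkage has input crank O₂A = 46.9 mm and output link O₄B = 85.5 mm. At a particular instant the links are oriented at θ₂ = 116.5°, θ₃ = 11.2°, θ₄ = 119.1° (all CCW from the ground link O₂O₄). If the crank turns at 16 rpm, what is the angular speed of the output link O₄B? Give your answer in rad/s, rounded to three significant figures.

ω₂ = 1.676 rad/s (from 16 rpm).
Differentiating the loop-closure r₂e^{iθ₂}+r₃e^{iθ₃}=r₁+r₄e^{iθ₄} gives r₂ω₂e^{iθ₂}+r₃ω₃e^{iθ₃}=r₄ω₄e^{iθ₄}.
Eliminating the other unknown: ω₄ = r₂ω₂ sin(θ₂−θ₃) / [r₄ sin(θ₄−θ₃)].
Numerator sine = +0.96456; denominator sine = +0.95159.
Result = 0.0469·1.676·(+0.96456) / (0.0855·(+0.95159)) = +0.9316 rad/s; magnitude 0.9316 rad/s.

0.932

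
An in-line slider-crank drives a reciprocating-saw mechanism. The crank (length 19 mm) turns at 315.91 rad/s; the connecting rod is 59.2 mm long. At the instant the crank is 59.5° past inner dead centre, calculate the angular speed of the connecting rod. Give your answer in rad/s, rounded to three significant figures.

ω = 315.9 rad/s
The rod makes angle φ with the slider axis where L sinφ = r sinθ; differentiating, L cosφ·φ̇ = r ω cosθ.
L cosφ = √(L² − r² sin²θ) = 0.056891 m.
|ω_rod| = r ω |cosθ| / √(L² − r² sin²θ) = 0.019·315.9·0.50754/0.056891 = 53.547 rad/s.

53.5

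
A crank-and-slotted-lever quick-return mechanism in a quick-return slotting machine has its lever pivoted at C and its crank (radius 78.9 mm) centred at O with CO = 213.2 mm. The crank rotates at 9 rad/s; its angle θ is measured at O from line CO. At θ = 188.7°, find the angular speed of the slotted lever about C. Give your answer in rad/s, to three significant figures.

ω = 9 rad/s
Crank pin A relative to C: A = (d + r cosθ, r sinθ); lever angle φ = atan2(r sinθ, d + r cosθ).
Differentiating tanφ: φ̇ = rω(d cosθ + r)/(d² + r² + 2dr cosθ).
d² + r² + 2dr cosθ = |CA|² = 0.0184236 m²;  d cosθ + r = -0.13185 m.
|ω_lever| = |0.0789·9·-0.13185| / 0.0184236 = 5.0818 rad/s.

5.08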